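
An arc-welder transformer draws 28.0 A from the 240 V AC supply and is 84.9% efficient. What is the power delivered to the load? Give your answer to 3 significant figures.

P_out ≈ 5710 W

P_in = V_p I_p = 240 × 28.0 = 6720.0 W.
P_out = η P_in = 0.849 × 6720.0 = 5710 W.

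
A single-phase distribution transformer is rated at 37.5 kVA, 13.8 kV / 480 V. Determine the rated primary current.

I_p = S/V_p = 37500/13800 = 2.72 A.

I_p ≈ 2.72 A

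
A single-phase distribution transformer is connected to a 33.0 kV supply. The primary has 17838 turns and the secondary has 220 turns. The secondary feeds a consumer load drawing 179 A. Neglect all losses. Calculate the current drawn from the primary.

I_p ≈ 2.21 A

For an ideal transformer I_p N_p = I_s N_s, so I_p = 179 × 220/17838 = 2.21 A.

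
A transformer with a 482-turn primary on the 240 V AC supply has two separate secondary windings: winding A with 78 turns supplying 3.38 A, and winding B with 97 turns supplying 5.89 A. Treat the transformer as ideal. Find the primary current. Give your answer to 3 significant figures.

I_p ≈ 1.73 A

V_A = 240 × 78/482 = 38.838 V; V_B = 240 × 97/482 = 48.299 V.
P_out = V_A I_A + V_B I_B = 38.838×3.38 + 48.299×5.89 = 131.27 + 284.48 = 415.75 W.
Ideal ⇒ P_in = P_out, so I_p = P_out/V_p = 415.75/240 = 1.73 A.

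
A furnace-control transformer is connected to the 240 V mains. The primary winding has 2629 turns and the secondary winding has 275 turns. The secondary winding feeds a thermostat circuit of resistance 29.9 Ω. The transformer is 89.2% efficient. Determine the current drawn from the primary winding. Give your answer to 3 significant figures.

I_p ≈ 0.0985 A

V_s = 240 × 275/2629 = 25.105 V.
I_s = V_s/R = 25.105/29.9 = 0.83962 A.
P_out = V_s I_s = 25.105 × 0.83962 = 21.078 W.
P_in = P_out/η = 21.078/0.892 = 23.630 W.
I_p = P_in/V_p = 23.630/240 = 0.0985 A.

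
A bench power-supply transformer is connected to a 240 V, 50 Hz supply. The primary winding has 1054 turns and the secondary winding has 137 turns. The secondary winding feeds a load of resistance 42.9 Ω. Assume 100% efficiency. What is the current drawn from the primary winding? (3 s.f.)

I_p ≈ 0.0945 A

V_s = V_p × N_s/N_p = 240 × 137/1054 = 31.195 V.
I_s = V_s/R = 31.195/42.9 = 0.72717 A.
For an ideal transformer I_p N_p = I_s N_s, so I_p = 0.72717 × 137/1054 = 0.0945 A.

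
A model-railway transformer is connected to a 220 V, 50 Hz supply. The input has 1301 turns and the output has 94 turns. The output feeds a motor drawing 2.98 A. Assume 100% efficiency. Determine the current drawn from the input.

I_in ≈ 0.215 A

For an ideal transformer I_in N_in = I_out N_out, so I_in = 2.98 × 94/1301 = 0.215 A.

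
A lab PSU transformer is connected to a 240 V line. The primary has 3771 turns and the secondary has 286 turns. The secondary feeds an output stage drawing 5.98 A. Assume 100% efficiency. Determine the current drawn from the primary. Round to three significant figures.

I_p ≈ 0.454 A

For an ideal transformer I_p N_p = I_s N_s, so I_p = 5.98 × 286/3771 = 0.454 A.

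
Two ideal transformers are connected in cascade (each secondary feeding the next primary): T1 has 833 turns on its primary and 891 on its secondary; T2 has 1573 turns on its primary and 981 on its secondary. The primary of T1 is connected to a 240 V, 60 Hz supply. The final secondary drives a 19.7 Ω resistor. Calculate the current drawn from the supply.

I_supply ≈ 5.42 A

After T1: V = 240.00 × 891/833 = 256.71 V.
After T2: V = 256.71 × 981/1573 = 160.10 V.
I_load = 160.10/19.7 = 8.1268 A, so P_out = 160.10 × 8.1268 = 1301.1 W.
All ideal ⇒ P_in = P_out, so I_supply = 1301.1/240 = 5.42 A.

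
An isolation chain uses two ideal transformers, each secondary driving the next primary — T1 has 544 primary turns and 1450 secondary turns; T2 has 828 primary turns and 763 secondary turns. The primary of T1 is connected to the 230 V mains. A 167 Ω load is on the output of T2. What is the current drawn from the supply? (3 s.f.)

I_supply ≈ 8.31 A

Secondary of T1: V = 230.00 × 1450/544 = 613.05 V.
Secondary of T2: V = 613.05 × 763/828 = 564.93 V.
I_load = 564.93/167 = 3.3828 A, so P_out = 564.93 × 3.3828 = 1911.0 W.
All ideal ⇒ P_in = P_out, so I_supply = 1911.0/230 = 8.31 A.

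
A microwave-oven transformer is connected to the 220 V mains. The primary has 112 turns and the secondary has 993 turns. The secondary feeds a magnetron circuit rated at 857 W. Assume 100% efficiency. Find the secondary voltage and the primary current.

V_s = V_p × N_s/N_p = 220 × 993/112 = 1950.5 V.
I_s = P/V_s = 857/1950.5 = 0.43937 A.
I_p = I_s × N_s/N_p = 0.43937 × 993/112 = 3.90 A.

V_s ≈ 1950 V, I_p ≈ 3.90 A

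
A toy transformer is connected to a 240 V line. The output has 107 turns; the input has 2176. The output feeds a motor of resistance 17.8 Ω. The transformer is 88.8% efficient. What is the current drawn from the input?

I_in ≈ 0.0367 A

V_out = 240 × 107/2176 = 11.801 V.
I_out = V_out/R = 11.801/17.8 = 0.66300 A.
P_out = V_out I_out = 11.801 × 0.66300 = 7.8244 W.
P_in = P_out/η = 7.8244/0.888 = 8.8113 W.
I_in = P_in/V_in = 8.8113/240 = 0.0367 A.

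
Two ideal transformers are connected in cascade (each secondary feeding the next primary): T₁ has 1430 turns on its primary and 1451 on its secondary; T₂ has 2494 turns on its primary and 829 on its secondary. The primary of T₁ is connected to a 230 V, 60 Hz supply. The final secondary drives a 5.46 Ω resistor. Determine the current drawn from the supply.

After T₁: V = 230.00 × 1451/1430 = 233.38 V.
After T₂: V = 233.38 × 829/2494 = 77.574 V.
I_load = 77.574/5.46 = 14.208 A, so P_out = 77.574 × 14.208 = 1102.2 W.
All ideal ⇒ P_in = P_out, so I_supply = 1102.2/230 = 4.79 A.

I_supply ≈ 4.79 A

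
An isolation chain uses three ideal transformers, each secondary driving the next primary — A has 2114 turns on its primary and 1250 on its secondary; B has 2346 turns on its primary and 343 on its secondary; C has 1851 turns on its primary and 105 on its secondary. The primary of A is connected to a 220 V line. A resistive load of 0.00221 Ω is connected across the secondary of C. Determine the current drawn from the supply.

Secondary of A: V = 220.00 × 1250/2114 = 130.09 V.
Secondary of B: V = 130.09 × 343/2346 = 19.019 V.
Secondary of C: V = 19.019 × 105/1851 = 1.0789 V.
I_load = 1.0789/0.00221 = 488.18 A, so P_out = 1.0789 × 488.18 = 526.70 W.
All ideal ⇒ P_in = P_out, so I_supply = 526.70/220 = 2.39 A.

I_supply ≈ 2.39 A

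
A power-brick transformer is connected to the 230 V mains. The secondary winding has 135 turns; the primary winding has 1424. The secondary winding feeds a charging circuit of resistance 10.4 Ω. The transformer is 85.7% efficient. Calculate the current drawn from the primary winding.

V_s = 230 × 135/1424 = 21.805 V.
I_s = V_s/R = 21.805/10.4 = 2.0966 A.
P_out = V_s I_s = 21.805 × 2.0966 = 45.716 W.
P_in = P_out/η = 45.716/0.857 = 53.344 W.
I_p = P_in/V_p = 53.344/230 = 0.232 A.

I_p ≈ 0.232 A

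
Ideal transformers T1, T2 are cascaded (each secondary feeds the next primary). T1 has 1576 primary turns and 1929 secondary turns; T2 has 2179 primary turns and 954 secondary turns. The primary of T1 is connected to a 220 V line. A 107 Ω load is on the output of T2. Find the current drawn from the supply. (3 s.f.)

I_supply ≈ 0.590 A

After T1: V = 220.00 × 1929/1576 = 269.28 V.
After T2: V = 269.28 × 954/2179 = 117.89 V.
I_load = 117.89/107 = 1.1018 A, so P_out = 117.89 × 1.1018 = 129.90 W.
All ideal ⇒ P_in = P_out, so I_supply = 129.90/220 = 0.590 A.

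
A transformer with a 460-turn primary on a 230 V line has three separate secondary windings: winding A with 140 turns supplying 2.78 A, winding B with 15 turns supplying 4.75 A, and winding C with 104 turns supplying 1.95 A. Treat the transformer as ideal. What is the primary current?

I_p ≈ 1.44 A

V_A = 230 × 140/460 = 70.000 V; V_B = 230 × 15/460 = 7.5000 V; V_C = 230 × 104/460 = 52.000 V.
P_out = V_A I_A + V_B I_B + V_C I_C = 70.000×2.78 + 7.5000×4.75 + 52.000×1.95 = 194.60 + 35.625 + 101.40 = 331.62 W.
Ideal ⇒ P_in = P_out, so I_p = P_out/V_p = 331.62/230 = 1.44 A.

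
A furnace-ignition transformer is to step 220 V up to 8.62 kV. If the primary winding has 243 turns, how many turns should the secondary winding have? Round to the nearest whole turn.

N_s = 9521 turns

N_s/N_p = V_s/V_p, so N_s = 243 × 8620/220 = 9521.2 ≈ 9521 turns.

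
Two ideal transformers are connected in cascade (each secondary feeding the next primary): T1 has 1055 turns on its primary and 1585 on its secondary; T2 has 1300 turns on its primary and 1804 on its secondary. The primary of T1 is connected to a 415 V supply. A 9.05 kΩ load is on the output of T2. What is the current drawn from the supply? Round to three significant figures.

Secondary of T1: V = 415.00 × 1585/1055 = 623.48 V.
Secondary of T2: V = 623.48 × 1804/1300 = 865.20 V.
I_load = 865.20/9050 = 0.095603 A, so P_out = 865.20 × 0.095603 = 82.716 W.
All ideal ⇒ P_in = P_out, so I_supply = 82.716/415 = 0.199 A.

I_supply ≈ 0.199 A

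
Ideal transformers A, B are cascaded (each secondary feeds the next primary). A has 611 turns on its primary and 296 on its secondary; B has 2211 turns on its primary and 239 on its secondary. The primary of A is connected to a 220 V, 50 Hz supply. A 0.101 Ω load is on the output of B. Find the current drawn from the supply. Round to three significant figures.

After A: V = 220.00 × 296/611 = 106.58 V.
After B: V = 106.58 × 239/2211 = 11.521 V.
I_load = 11.521/0.101 = 114.07 A, so P_out = 11.521 × 114.07 = 1314.1 W.
All ideal ⇒ P_in = P_out, so I_supply = 1314.1/220 = 5.97 A.

I_supply ≈ 5.97 A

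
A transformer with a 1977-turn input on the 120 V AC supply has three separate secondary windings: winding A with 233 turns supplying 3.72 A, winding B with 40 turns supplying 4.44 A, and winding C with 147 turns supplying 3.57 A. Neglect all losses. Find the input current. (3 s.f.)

I_in ≈ 0.794 A

V_A = 120 × 233/1977 = 14.143 V; V_B = 120 × 40/1977 = 2.4279 V; V_C = 120 × 147/1977 = 8.9226 V.
P_out = V_A I_A + V_B I_B + V_C I_C = 14.143×3.72 + 2.4279×4.44 + 8.9226×3.57 = 52.611 + 10.780 + 31.854 = 95.244 W.
Ideal ⇒ P_in = P_out, so I_in = P_out/V_in = 95.244/120 = 0.794 A.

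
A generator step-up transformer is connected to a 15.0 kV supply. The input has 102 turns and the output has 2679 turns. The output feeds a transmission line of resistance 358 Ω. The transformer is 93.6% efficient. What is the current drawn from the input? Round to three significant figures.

I_in ≈ 30900 A

V_out = 15000 × 2679/102 = 393970 V.
I_out = V_out/R = 393970/358 = 1100.5 A.
P_out = V_out I_out = 393970 × 1100.5 = 4.3356×10^8 W.
P_in = P_out/η = 4.3356×10^8/0.936 = 4.6320×10^8 W.
I_in = P_in/V_in = 4.6320×10^8/15000 = 30900 A.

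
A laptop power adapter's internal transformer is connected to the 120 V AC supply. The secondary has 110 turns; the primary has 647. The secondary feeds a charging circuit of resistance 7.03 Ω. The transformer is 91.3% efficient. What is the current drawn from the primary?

I_p ≈ 0.540 A

V_s = 120 × 110/647 = 20.402 V.
I_s = V_s/R = 20.402/7.03 = 2.9021 A.
P_out = V_s I_s = 20.402 × 2.9021 = 59.208 W.
P_in = P_out/η = 59.208/0.913 = 64.850 W.
I_p = P_in/V_p = 64.850/120 = 0.540 A.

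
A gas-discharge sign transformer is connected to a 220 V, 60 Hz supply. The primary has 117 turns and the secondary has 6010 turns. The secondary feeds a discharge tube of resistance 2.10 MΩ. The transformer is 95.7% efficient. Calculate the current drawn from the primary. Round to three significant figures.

I_p ≈ 0.289 A

V_s = 220 × 6010/117 = 11301 V.
I_s = V_s/R = 11301/(2.10×10^6) = 0.0053814 A.
P_out = V_s I_s = 11301 × 0.0053814 = 60.814 W.
P_in = P_out/η = 60.814/0.957 = 63.546 W.
I_p = P_in/V_p = 63.546/220 = 0.289 A.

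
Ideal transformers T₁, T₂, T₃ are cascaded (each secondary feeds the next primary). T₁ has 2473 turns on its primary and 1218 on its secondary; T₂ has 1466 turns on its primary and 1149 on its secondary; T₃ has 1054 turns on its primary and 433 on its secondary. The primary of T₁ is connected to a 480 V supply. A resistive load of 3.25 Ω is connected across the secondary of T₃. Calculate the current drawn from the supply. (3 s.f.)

After T₁: V = 480.00 × 1218/2473 = 236.41 V.
After T₂: V = 236.41 × 1149/1466 = 185.29 V.
After T₃: V = 185.29 × 433/1054 = 76.120 V.
I_load = 76.120/3.25 = 23.421 A, so P_out = 76.120 × 23.421 = 1782.8 W.
All ideal ⇒ P_in = P_out, so I_supply = 1782.8/480 = 3.71 A.

I_supply ≈ 3.71 A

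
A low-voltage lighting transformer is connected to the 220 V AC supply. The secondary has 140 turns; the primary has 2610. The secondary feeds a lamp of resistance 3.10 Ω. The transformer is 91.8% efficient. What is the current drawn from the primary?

I_p ≈ 0.222 A

V_s = 220 × 140/2610 = 11.801 V.
I_s = V_s/R = 11.801/3.10 = 3.8067 A.
P_out = V_s I_s = 11.801 × 3.8067 = 44.922 W.
P_in = P_out/η = 44.922/0.918 = 48.935 W.
I_p = P_in/V_p = 48.935/220 = 0.222 A.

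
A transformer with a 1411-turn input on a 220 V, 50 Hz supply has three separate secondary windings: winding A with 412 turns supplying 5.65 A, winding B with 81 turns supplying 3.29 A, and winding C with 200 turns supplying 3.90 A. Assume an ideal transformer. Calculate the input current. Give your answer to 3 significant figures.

V_A = 220 × 412/1411 = 64.238 V; V_B = 220 × 81/1411 = 12.629 V; V_C = 220 × 200/1411 = 31.184 V.
P_out = V_A I_A + V_B I_B + V_C I_C = 64.238×5.65 + 12.629×3.29 + 31.184×3.90 = 362.95 + 41.551 + 121.62 = 526.11 W.
Ideal ⇒ P_in = P_out, so I_in = P_out/V_in = 526.11/220 = 2.39 A.

I_in ≈ 2.39 A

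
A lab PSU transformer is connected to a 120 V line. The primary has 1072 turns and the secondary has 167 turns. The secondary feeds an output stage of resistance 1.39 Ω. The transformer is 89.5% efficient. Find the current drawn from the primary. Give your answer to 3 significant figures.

V_s = 120 × 167/1072 = 18.694 V.
I_s = V_s/R = 18.694/1.39 = 13.449 A.
P_out = V_s I_s = 18.694 × 13.449 = 251.41 W.
P_in = P_out/η = 251.41/0.895 = 280.91 W.
I_p = P_in/V_p = 280.91/120 = 2.34 A.

I_p ≈ 2.34 A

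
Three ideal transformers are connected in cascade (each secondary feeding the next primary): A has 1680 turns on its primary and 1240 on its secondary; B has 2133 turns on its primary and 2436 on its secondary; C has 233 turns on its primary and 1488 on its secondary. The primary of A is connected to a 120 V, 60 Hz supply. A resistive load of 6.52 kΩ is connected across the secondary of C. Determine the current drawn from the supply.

After A: V = 120.00 × 1240/1680 = 88.571 V.
After B: V = 88.571 × 2436/2133 = 101.15 V.
After C: V = 101.15 × 1488/233 = 645.99 V.
I_load = 645.99/6520 = 0.099079 A, so P_out = 645.99 × 0.099079 = 64.004 W.
All ideal ⇒ P_in = P_out, so I_supply = 64.004/120 = 0.533 A.

I_supply ≈ 0.533 A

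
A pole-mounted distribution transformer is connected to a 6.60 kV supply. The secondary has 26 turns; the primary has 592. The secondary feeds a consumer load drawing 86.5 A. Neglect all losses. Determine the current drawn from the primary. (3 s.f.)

I_p ≈ 3.80 A

For an ideal transformer I_p N_p = I_s N_s, so I_p = 86.5 × 26/592 = 3.80 A.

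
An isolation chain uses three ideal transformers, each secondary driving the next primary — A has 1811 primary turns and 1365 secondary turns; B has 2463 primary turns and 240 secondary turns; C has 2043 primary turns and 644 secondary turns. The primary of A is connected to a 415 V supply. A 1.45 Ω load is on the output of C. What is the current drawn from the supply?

I_supply ≈ 0.153 A

After A: V = 415.00 × 1365/1811 = 312.80 V.
After B: V = 312.80 × 240/2463 = 30.480 V.
After C: V = 30.480 × 644/2043 = 9.6079 V.
I_load = 9.6079/1.45 = 6.6261 A, so P_out = 9.6079 × 6.6261 = 63.663 W.
All ideal ⇒ P_in = P_out, so I_supply = 63.663/415 = 0.153 A.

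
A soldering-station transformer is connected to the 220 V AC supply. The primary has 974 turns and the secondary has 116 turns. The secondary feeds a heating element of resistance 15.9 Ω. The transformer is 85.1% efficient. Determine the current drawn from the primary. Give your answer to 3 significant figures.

V_s = 220 × 116/974 = 26.201 V.
I_s = V_s/R = 26.201/15.9 = 1.6479 A.
P_out = V_s I_s = 26.201 × 1.6479 = 43.176 W.
P_in = P_out/η = 43.176/0.851 = 50.736 W.
I_p = P_in/V_p = 50.736/220 = 0.231 A.

I_p ≈ 0.231 A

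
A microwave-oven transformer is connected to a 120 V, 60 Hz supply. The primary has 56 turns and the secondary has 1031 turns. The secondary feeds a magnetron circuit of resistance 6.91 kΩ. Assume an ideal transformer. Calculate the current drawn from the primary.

V_s = V_p × N_s/N_p = 120 × 1031/56 = 2209.3 V.
I_s = V_s/R = 2209.3/6910 = 0.31972 A.
For an ideal transformer I_p N_p = I_s N_s, so I_p = 0.31972 × 1031/56 = 5.89 A.

I_p ≈ 5.89 A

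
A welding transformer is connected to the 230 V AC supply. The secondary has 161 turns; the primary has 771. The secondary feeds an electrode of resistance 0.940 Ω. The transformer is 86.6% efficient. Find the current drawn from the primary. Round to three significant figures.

V_s = 230 × 161/771 = 48.029 V.
I_s = V_s/R = 48.029/0.940 = 51.094 A.
P_out = V_s I_s = 48.029 × 51.094 = 2454.0 W.
P_in = P_out/η = 2454.0/0.866 = 2833.7 W.
I_p = P_in/V_p = 2833.7/230 = 12.3 A.

I_p ≈ 12.3 A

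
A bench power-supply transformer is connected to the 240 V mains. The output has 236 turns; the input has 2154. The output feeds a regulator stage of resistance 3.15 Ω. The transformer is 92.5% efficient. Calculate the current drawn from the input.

V_out = 240 × 236/2154 = 26.295 V.
I_out = V_out/R = 26.295/3.15 = 8.3477 A.
P_out = V_out I_out = 26.295 × 8.3477 = 219.51 W.
P_in = P_out/η = 219.51/0.925 = 237.30 W.
I_in = P_in/V_in = 237.30/240 = 0.989 A.

I_in ≈ 0.989 A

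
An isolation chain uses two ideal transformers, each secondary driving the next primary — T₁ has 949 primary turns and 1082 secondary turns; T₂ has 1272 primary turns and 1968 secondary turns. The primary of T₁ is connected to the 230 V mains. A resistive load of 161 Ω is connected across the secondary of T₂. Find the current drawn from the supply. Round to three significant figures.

I_supply ≈ 4.45 A

After T₁: V = 230.00 × 1082/949 = 262.23 V.
After T₂: V = 262.23 × 1968/1272 = 405.72 V.
I_load = 405.72/161 = 2.5200 A, so P_out = 405.72 × 2.5200 = 1022.4 W.
All ideal ⇒ P_in = P_out, so I_supply = 1022.4/230 = 4.45 A.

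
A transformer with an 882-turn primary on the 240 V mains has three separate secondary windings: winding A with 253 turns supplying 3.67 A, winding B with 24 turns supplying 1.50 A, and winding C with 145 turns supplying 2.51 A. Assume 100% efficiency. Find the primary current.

V_A = 240 × 253/882 = 68.844 V; V_B = 240 × 24/882 = 6.5306 V; V_C = 240 × 145/882 = 39.456 V.
P_out = V_A I_A + V_B I_B + V_C I_C = 68.844×3.67 + 6.5306×1.50 + 39.456×2.51 = 252.66 + 9.7959 + 99.034 = 361.49 W.
Ideal ⇒ P_in = P_out, so I_p = P_out/V_p = 361.49/240 = 1.51 A.

I_p ≈ 1.51 A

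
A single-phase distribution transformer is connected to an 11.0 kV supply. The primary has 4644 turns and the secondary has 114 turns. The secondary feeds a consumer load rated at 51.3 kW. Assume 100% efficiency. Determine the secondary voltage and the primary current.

V_s ≈ 270 V, I_p ≈ 4.66 A

V_s = V_p × N_s/N_p = 11000 × 114/4644 = 270.03 V.
I_s = P/V_s = 51300/270.03 = 189.98 A.
I_p = I_s × N_s/N_p = 189.98 × 114/4644 = 4.66 A.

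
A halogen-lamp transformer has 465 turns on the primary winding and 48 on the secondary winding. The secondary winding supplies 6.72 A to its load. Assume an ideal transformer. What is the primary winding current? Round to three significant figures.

For an ideal transformer I_p/I_s = N_s/N_p, so I_p = 6.72 × 48/465 = 0.694 A.

I_p ≈ 0.694 A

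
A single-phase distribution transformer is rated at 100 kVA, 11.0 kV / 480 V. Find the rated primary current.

I_p = S/V_p = 100000/11000 = 9.09 A.

I_p ≈ 9.09 A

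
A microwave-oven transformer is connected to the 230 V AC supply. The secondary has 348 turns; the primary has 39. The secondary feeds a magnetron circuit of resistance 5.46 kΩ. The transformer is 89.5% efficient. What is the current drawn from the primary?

V_s = 230 × 348/39 = 2052.3 V.
I_s = V_s/R = 2052.3/5460 = 0.37588 A.
P_out = V_s I_s = 2052.3 × 0.37588 = 771.42 W.
P_in = P_out/η = 771.42/0.895 = 861.92 W.
I_p = P_in/V_p = 861.92/230 = 3.75 A.

I_p ≈ 3.75 A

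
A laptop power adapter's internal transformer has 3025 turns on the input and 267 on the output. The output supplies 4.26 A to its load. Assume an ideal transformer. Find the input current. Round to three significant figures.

I_in ≈ 0.376 A

For an ideal transformer I_in/I_out = N_out/N_in, so I_in = 4.26 × 267/3025 = 0.376 A.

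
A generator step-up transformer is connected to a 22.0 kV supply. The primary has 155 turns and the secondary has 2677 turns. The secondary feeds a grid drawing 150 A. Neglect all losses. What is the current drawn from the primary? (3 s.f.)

I_p ≈ 2590 A

For an ideal transformer I_p N_p = I_s N_s, so I_p = 150 × 2677/155 = 2590 A.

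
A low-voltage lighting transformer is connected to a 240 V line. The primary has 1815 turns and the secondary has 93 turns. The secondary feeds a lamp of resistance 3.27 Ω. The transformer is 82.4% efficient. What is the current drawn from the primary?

V_s = 240 × 93/1815 = 12.298 V.
I_s = V_s/R = 12.298/3.27 = 3.7607 A.
P_out = V_s I_s = 12.298 × 3.7607 = 46.247 W.
P_in = P_out/η = 46.247/0.824 = 56.125 W.
I_p = P_in/V_p = 56.125/240 = 0.234 A.

I_p ≈ 0.234 A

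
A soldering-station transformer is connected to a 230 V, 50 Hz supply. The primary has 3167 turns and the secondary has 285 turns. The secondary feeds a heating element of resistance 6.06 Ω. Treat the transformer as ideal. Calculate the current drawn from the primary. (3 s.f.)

V_s = V_p × N_s/N_p = 230 × 285/3167 = 20.698 V.
I_s = V_s/R = 20.698/6.06 = 3.4155 A.
For an ideal transformer I_p N_p = I_s N_s, so I_p = 3.4155 × 285/3167 = 0.307 A.

I_p ≈ 0.307 A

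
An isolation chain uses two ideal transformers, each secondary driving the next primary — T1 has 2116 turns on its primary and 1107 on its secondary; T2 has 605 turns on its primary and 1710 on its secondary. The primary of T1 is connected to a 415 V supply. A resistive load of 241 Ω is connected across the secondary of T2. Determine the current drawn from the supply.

I_supply ≈ 3.77 A

After T1: V = 415.00 × 1107/2116 = 217.11 V.
After T2: V = 217.11 × 1710/605 = 613.65 V.
I_load = 613.65/241 = 2.5463 A, so P_out = 613.65 × 2.5463 = 1562.5 W.
All ideal ⇒ P_in = P_out, so I_supply = 1562.5/415 = 3.77 A.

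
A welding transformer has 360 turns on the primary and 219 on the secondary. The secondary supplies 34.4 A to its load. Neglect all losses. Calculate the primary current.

For an ideal transformer I_p/I_s = N_s/N_p, so I_p = 34.4 × 219/360 = 20.9 A.

I_p ≈ 20.9 A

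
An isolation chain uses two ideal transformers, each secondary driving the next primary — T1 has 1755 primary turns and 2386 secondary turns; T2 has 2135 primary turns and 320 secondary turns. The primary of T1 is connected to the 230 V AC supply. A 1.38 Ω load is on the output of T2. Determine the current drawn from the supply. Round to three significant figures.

I_supply ≈ 6.92 A

Secondary of T1: V = 230.00 × 2386/1755 = 312.70 V.
Secondary of T2: V = 312.70 × 320/2135 = 46.868 V.
I_load = 46.868/1.38 = 33.962 A, so P_out = 46.868 × 33.962 = 1591.7 W.
All ideal ⇒ P_in = P_out, so I_supply = 1591.7/230 = 6.92 A.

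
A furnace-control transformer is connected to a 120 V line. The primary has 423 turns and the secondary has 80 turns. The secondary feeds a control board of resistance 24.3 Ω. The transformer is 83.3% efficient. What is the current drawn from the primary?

V_s = 120 × 80/423 = 22.695 V.
I_s = V_s/R = 22.695/24.3 = 0.93395 A.
P_out = V_s I_s = 22.695 × 0.93395 = 21.196 W.
P_in = P_out/η = 21.196/0.833 = 25.445 W.
I_p = P_in/V_p = 25.445/120 = 0.212 A.

I_p ≈ 0.212 A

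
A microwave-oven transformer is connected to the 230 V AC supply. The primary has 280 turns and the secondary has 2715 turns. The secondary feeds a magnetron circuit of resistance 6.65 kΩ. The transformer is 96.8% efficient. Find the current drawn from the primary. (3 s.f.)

V_s = 230 × 2715/280 = 2230.2 V.
I_s = V_s/R = 2230.2/6650 = 0.33537 A.
P_out = V_s I_s = 2230.2 × 0.33537 = 747.92 W.
P_in = P_out/η = 747.92/0.968 = 772.65 W.
I_p = P_in/V_p = 772.65/230 = 3.36 A.

I_p ≈ 3.36 A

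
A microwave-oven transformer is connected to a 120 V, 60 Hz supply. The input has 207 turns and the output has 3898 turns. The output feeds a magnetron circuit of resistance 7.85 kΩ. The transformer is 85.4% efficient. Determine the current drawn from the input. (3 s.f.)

I_in ≈ 6.35 A

V_out = 120 × 3898/207 = 2259.7 V.
I_out = V_out/R = 2259.7/7850 = 0.28786 A.
P_out = V_out I_out = 2259.7 × 0.28786 = 650.48 W.
P_in = P_out/η = 650.48/0.854 = 761.69 W.
I_in = P_in/V_in = 761.69/120 = 6.35 A.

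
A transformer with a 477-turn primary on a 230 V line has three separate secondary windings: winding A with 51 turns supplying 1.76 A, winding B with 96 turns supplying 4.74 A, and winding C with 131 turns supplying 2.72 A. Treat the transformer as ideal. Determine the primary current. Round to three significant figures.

V_A = 230 × 51/477 = 24.591 V; V_B = 230 × 96/477 = 46.289 V; V_C = 230 × 131/477 = 63.166 V.
P_out = V_A I_A + V_B I_B + V_C I_C = 24.591×1.76 + 46.289×4.74 + 63.166×2.72 = 43.281 + 219.41 + 171.81 = 434.50 W.
Ideal ⇒ P_in = P_out, so I_p = P_out/V_p = 434.50/230 = 1.89 A.

I_p ≈ 1.89 A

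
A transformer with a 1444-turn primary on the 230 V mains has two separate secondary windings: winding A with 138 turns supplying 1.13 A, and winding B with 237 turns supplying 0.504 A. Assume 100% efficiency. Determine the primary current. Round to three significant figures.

V_A = 230 × 138/1444 = 21.981 V; V_B = 230 × 237/1444 = 37.749 V.
P_out = V_A I_A + V_B I_B = 21.981×1.13 + 37.749×0.504 = 24.838 + 19.026 = 43.864 W.
Ideal ⇒ P_in = P_out, so I_p = P_out/V_p = 43.864/230 = 0.191 A.

I_p ≈ 0.191 A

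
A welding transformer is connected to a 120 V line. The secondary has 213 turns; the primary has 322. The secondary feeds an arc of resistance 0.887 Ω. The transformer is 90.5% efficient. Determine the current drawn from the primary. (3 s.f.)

V_s = 120 × 213/322 = 79.379 V.
I_s = V_s/R = 79.379/0.887 = 89.491 A.
P_out = V_s I_s = 79.379 × 89.491 = 7103.7 W.
P_in = P_out/η = 7103.7/0.905 = 7849.4 W.
I_p = P_in/V_p = 7849.4/120 = 65.4 A.

I_p ≈ 65.4 A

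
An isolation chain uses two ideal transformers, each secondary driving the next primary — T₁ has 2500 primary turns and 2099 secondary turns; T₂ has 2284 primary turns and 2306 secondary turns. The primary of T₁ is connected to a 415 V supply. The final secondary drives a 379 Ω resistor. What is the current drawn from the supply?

After T₁: V = 415.00 × 2099/2500 = 348.43 V.
After T₂: V = 348.43 × 2306/2284 = 351.79 V.
I_load = 351.79/379 = 0.92821 A, so P_out = 351.79 × 0.92821 = 326.53 W.
All ideal ⇒ P_in = P_out, so I_supply = 326.53/415 = 0.787 A.

I_supply ≈ 0.787 A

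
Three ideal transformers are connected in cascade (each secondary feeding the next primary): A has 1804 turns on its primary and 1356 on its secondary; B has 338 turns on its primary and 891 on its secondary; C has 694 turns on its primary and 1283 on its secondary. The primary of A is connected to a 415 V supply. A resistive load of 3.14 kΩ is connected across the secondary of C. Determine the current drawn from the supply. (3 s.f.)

I_supply ≈ 1.77 A

After A: V = 415.00 × 1356/1804 = 311.94 V.
After B: V = 311.94 × 891/338 = 822.30 V.
After C: V = 822.30 × 1283/694 = 1520.2 V.
I_load = 1520.2/3140 = 0.48414 A, so P_out = 1520.2 × 0.48414 = 735.99 W.
All ideal ⇒ P_in = P_out, so I_supply = 735.99/415 = 1.77 A.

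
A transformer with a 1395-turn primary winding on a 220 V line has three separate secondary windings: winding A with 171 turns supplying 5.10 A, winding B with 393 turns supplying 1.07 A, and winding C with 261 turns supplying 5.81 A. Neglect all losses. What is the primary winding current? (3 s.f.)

V_A = 220 × 171/1395 = 26.968 V; V_B = 220 × 393/1395 = 61.978 V; V_C = 220 × 261/1395 = 41.161 V.
P_out = V_A I_A + V_B I_B + V_C I_C = 26.968×5.10 + 61.978×1.07 + 41.161×5.81 = 137.54 + 66.317 + 239.15 = 443.00 W.
Ideal ⇒ P_in = P_out, so I_p = P_out/V_p = 443.00/220 = 2.01 A.

I_p ≈ 2.01 A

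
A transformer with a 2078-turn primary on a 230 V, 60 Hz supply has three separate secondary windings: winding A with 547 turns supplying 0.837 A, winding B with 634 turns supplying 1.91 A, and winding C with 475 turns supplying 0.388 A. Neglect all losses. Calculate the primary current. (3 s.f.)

V_A = 230 × 547/2078 = 60.544 V; V_B = 230 × 634/2078 = 70.173 V; V_C = 230 × 475/2078 = 52.575 V.
P_out = V_A I_A + V_B I_B + V_C I_C = 60.544×0.837 + 70.173×1.91 + 52.575×0.388 = 50.675 + 134.03 + 20.399 = 205.10 W.
Ideal ⇒ P_in = P_out, so I_p = P_out/V_p = 205.10/230 = 0.892 A.

I_p ≈ 0.892 A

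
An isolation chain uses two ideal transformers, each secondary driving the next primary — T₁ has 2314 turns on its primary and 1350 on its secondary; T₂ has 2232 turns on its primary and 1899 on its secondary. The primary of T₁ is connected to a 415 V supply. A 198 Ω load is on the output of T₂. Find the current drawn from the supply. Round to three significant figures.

I_supply ≈ 0.516 A

After T₁: V = 415.00 × 1350/2314 = 242.11 V.
After T₂: V = 242.11 × 1899/2232 = 205.99 V.
I_load = 205.99/198 = 1.0404 A, so P_out = 205.99 × 1.0404 = 214.31 W.
All ideal ⇒ P_in = P_out, so I_supply = 214.31/415 = 0.516 A.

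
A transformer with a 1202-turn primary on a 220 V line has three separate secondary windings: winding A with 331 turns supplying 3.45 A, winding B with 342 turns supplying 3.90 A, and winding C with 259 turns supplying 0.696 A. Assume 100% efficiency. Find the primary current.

I_p ≈ 2.21 A

V_A = 220 × 331/1202 = 60.582 V; V_B = 220 × 342/1202 = 62.596 V; V_C = 220 × 259/1202 = 47.404 V.
P_out = V_A I_A + V_B I_B + V_C I_C = 60.582×3.45 + 62.596×3.90 + 47.404×0.696 = 209.01 + 244.12 + 32.993 = 486.13 W.
Ideal ⇒ P_in = P_out, so I_p = P_out/V_p = 486.13/220 = 2.21 A.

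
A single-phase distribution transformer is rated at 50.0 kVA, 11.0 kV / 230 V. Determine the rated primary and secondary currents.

I_p ≈ 4.55 A, I_s ≈ 217 A

I_p = S/V_p = 50000/11000 = 4.55 A.
I_s = S/V_s = 50000/230 = 217 A.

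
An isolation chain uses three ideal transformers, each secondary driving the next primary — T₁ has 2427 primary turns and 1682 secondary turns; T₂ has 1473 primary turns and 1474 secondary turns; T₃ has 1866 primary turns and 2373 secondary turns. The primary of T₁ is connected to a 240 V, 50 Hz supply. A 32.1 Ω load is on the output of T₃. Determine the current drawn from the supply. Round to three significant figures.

I_supply ≈ 5.82 A

After T₁: V = 240.00 × 1682/2427 = 166.33 V.
After T₂: V = 166.33 × 1474/1473 = 166.44 V.
After T₃: V = 166.44 × 2373/1866 = 211.66 V.
I_load = 211.66/32.1 = 6.5939 A, so P_out = 211.66 × 6.5939 = 1395.7 W.
All ideal ⇒ P_in = P_out, so I_supply = 1395.7/240 = 5.82 A.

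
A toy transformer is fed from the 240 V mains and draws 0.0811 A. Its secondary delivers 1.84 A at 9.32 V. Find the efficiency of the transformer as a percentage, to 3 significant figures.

P_in = 240 × 0.0811 = 19.4640 W.
P_out = 9.32 × 1.84 = 17.1488 W.
η = P_out/P_in = 17.1488/19.4640 = 0.881.

η ≈ 88.1%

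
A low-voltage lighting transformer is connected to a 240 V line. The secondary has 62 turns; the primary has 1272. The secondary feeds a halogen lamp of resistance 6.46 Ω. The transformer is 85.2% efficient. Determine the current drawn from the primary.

V_s = 240 × 62/1272 = 11.698 V.
I_s = V_s/R = 11.698/6.46 = 1.8109 A.
P_out = V_s I_s = 11.698 × 1.8109 = 21.184 W.
P_in = P_out/η = 21.184/0.852 = 24.863 W.
I_p = P_in/V_p = 24.863/240 = 0.104 A.

I_p ≈ 0.104 A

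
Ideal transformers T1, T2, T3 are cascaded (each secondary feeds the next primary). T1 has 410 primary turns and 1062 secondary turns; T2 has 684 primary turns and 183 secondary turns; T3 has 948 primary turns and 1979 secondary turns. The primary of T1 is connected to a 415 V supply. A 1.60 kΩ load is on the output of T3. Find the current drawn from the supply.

I_supply ≈ 0.543 A

After T1: V = 415.00 × 1062/410 = 1075.0 V.
After T2: V = 1075.0 × 183/684 = 287.60 V.
After T3: V = 287.60 × 1979/948 = 600.37 V.
I_load = 600.37/1600 = 0.37523 A, so P_out = 600.37 × 0.37523 = 225.28 W.
All ideal ⇒ P_in = P_out, so I_supply = 225.28/415 = 0.543 A.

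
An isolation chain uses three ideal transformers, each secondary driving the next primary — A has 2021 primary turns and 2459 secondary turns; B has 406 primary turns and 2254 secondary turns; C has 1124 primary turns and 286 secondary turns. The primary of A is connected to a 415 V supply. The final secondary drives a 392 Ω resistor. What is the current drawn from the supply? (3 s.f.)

I_supply ≈ 3.13 A

After A: V = 415.00 × 2459/2021 = 504.94 V.
After B: V = 504.94 × 2254/406 = 2803.3 V.
After C: V = 2803.3 × 286/1124 = 713.29 V.
I_load = 713.29/392 = 1.8196 A, so P_out = 713.29 × 1.8196 = 1297.9 W.
All ideal ⇒ P_in = P_out, so I_supply = 1297.9/415 = 3.13 A.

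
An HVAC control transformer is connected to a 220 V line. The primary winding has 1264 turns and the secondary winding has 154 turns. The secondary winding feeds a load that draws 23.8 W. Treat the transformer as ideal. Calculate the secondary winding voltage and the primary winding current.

V_s = V_p × N_s/N_p = 220 × 154/1264 = 26.804 V.
I_s = P/V_s = 23.8/26.804 = 0.88793 A.
I_p = I_s × N_s/N_p = 0.88793 × 154/1264 = 0.108 A.

V_s ≈ 26.8 V, I_p ≈ 0.108 A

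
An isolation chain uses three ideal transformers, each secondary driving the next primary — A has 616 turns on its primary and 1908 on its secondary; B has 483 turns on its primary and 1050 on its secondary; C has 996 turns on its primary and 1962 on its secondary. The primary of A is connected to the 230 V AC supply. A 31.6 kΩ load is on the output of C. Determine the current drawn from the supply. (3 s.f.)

After A: V = 230.00 × 1908/616 = 712.40 V.
After B: V = 712.40 × 1050/483 = 1548.7 V.
After C: V = 1548.7 × 1962/996 = 3050.8 V.
I_load = 3050.8/31600 = 0.096543 A, so P_out = 3050.8 × 0.096543 = 294.53 W.
All ideal ⇒ P_in = P_out, so I_supply = 294.53/230 = 1.28 A.

I_supply ≈ 1.28 A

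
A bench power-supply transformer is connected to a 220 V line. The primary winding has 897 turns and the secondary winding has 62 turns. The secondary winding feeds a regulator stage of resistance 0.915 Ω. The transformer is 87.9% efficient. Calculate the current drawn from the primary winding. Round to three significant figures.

V_s = 220 × 62/897 = 15.206 V.
I_s = V_s/R = 15.206/0.915 = 16.619 A.
P_out = V_s I_s = 15.206 × 16.619 = 252.71 W.
P_in = P_out/η = 252.71/0.879 = 287.50 W.
I_p = P_in/V_p = 287.50/220 = 1.31 A.

I_p ≈ 1.31 A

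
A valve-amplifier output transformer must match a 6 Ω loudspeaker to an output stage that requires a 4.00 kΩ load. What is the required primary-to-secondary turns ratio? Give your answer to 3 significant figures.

Z_p/Z_s = (N_p/N_s)², so N_p/N_s = √(4000/6) = √667 = 25.8.

N_p/N_s ≈ 25.8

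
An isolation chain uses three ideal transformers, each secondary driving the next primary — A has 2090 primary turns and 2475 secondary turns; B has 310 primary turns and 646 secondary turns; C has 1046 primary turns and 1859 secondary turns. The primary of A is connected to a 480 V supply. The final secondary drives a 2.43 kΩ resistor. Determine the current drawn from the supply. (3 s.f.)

After A: V = 480.00 × 2475/2090 = 568.42 V.
After B: V = 568.42 × 646/310 = 1184.5 V.
After C: V = 1184.5 × 1859/1046 = 2105.2 V.
I_load = 2105.2/2430 = 0.86633 A, so P_out = 2105.2 × 0.86633 = 1823.8 W.
All ideal ⇒ P_in = P_out, so I_supply = 1823.8/480 = 3.80 A.

I_supply ≈ 3.80 A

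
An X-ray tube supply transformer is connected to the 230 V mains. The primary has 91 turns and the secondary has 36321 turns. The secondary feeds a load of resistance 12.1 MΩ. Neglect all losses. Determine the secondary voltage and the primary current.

V_s = V_p × N_s/N_p = 230 × 36321/91 = 91800 V.
I_s = V_s/R = 91800/(1.21×10^7) = 0.0075868 A.
I_p = I_s × N_s/N_p = 0.0075868 × 36321/91 = 3.03 A.

V_s ≈ 91800 V, I_p ≈ 3.03 A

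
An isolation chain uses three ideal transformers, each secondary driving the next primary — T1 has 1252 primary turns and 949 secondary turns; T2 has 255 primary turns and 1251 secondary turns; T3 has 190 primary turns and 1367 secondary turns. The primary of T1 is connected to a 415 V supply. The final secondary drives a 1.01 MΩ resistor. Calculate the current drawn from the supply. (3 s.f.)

I_supply ≈ 0.294 A

Secondary of T1: V = 415.00 × 949/1252 = 314.56 V.
Secondary of T2: V = 314.56 × 1251/255 = 1543.2 V.
Secondary of T3: V = 1543.2 × 1367/190 = 11103 V.
I_load = 11103/(1.01×10^6) = 0.010993 A, so P_out = 11103 × 0.010993 = 122.06 W.
All ideal ⇒ P_in = P_out, so I_supply = 122.06/415 = 0.294 A.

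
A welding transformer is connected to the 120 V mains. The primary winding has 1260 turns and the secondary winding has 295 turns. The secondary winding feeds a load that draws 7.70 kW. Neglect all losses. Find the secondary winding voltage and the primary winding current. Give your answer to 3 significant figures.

V_s ≈ 28.1 V, I_p ≈ 64.2 A

V_s = V_p × N_s/N_p = 120 × 295/1260 = 28.095 V.
I_s = P/V_s = 7700/28.095 = 274.07 A.
I_p = I_s × N_s/N_p = 274.07 × 295/1260 = 64.2 A.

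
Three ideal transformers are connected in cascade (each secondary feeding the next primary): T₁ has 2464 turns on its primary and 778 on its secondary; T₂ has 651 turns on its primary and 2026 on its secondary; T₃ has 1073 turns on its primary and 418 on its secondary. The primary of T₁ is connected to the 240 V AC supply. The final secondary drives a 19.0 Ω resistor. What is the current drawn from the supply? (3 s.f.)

Secondary of T₁: V = 240.00 × 778/2464 = 75.779 V.
Secondary of T₂: V = 75.779 × 2026/651 = 235.84 V.
Secondary of T₃: V = 235.84 × 418/1073 = 91.872 V.
I_load = 91.872/19.0 = 4.8354 A, so P_out = 91.872 × 4.8354 = 444.24 W.
All ideal ⇒ P_in = P_out, so I_supply = 444.24/240 = 1.85 A.

I_supply ≈ 1.85 A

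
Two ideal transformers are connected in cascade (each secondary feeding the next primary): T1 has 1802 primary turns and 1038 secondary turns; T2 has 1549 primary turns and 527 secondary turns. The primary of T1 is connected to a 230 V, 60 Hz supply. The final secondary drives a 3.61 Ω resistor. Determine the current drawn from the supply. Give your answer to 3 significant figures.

After T1: V = 230.00 × 1038/1802 = 132.49 V.
After T2: V = 132.49 × 527/1549 = 45.074 V.
I_load = 45.074/3.61 = 12.486 A, so P_out = 45.074 × 12.486 = 562.80 W.
All ideal ⇒ P_in = P_out, so I_supply = 562.80/230 = 2.45 A.

I_supply ≈ 2.45 A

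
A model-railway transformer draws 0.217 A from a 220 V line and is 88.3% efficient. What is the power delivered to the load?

P_out ≈ 42.2 W

P_in = V_p I_p = 220 × 0.217 = 47.740 W.
P_out = η P_in = 0.883 × 47.740 = 42.2 W.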